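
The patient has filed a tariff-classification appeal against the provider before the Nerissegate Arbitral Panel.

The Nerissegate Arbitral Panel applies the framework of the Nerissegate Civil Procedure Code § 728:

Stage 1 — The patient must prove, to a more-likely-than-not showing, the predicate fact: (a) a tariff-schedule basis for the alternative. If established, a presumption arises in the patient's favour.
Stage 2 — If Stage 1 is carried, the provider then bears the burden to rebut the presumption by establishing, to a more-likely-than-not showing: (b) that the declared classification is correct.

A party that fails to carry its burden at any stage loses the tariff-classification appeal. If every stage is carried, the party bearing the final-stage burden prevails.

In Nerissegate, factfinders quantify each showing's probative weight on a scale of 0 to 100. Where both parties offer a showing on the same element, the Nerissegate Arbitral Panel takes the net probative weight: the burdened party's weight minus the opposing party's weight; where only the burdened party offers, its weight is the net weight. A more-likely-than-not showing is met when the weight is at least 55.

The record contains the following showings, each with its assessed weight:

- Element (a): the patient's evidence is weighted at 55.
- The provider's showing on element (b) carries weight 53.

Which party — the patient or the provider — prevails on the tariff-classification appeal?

patient

At Stage 1 the patient must meet a more-likely-than-not showing (weight is at least 55): on (a) the weight is 55, which does reach 55, so (a) meets the standard.
  Stage 1 is satisfied; the onus moves to the provider.
At Stage 2 the provider must meet a more-likely-than-not showing (weight is at least 55): on (b) the weight is 53, which does not reach 55, so (b) does not meet the standard.
  The provider does not carry Stage 2.
The analysis ends at Stage 2; the patient prevails.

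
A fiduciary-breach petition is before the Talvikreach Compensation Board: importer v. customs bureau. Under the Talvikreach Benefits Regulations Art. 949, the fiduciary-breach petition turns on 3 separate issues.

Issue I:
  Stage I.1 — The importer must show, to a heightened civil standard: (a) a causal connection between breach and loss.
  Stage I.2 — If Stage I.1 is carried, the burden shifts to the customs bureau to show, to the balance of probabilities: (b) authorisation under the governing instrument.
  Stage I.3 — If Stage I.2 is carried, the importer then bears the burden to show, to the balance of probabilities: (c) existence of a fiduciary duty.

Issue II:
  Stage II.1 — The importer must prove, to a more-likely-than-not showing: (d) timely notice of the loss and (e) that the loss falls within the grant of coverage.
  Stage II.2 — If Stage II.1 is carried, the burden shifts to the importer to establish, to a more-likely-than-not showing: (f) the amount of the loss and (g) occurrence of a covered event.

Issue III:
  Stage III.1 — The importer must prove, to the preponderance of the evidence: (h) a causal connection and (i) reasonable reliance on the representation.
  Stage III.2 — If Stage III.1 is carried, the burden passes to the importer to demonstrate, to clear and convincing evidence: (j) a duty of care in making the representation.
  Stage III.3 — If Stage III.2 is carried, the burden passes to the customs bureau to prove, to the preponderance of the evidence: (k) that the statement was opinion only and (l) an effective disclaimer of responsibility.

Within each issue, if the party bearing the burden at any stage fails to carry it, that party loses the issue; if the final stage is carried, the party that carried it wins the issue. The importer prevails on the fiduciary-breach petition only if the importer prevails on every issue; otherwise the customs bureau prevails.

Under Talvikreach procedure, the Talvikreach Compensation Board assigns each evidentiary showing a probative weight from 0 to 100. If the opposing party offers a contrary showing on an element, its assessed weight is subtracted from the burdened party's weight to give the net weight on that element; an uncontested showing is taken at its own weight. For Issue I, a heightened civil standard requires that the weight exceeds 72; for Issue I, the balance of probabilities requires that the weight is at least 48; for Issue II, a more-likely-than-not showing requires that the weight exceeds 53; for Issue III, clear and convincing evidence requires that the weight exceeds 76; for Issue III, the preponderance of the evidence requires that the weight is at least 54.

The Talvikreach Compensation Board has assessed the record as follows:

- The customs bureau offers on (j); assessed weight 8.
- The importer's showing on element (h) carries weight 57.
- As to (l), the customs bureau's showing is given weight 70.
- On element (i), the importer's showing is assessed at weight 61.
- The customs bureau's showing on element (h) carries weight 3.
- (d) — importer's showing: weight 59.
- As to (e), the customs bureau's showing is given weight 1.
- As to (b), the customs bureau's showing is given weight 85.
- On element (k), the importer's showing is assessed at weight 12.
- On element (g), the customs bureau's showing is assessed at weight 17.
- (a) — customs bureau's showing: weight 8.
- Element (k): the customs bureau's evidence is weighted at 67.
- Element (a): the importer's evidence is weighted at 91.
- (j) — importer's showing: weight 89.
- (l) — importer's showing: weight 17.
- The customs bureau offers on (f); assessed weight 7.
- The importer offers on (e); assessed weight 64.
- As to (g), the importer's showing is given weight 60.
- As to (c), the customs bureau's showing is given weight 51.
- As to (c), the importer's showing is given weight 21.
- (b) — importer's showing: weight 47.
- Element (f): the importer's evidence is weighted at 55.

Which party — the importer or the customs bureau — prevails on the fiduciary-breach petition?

— Issue I —
Stage I.1 (importer, a heightened civil standard, weight exceeds 72): (a) net 91−8=83 > 72 — meets.
  All elements met. The burden passes to the customs bureau.
Stage I.2 (customs bureau, the balance of probabilities, weight is at least 48): (b) net 85−47=38 < 48 — fails.
  Stage I.2 not carried; the customs bureau fails its burden.
The importer prevails on this issue.
— Issue II —
Stage II.1 — burden on importer; standard: a more-likely-than-not showing (weight exceeds 53).
    (d): 59 > 53 [met]
    (e): 64 − 1 = 63 > 53 [met]
  Stage II.1 is satisfied; the importer continues to bear the burden.
Stage II.2 — burden on importer; standard: a more-likely-than-not showing (weight exceeds 53).
    (f): 55 − 7 = 48 ≤ 53 [not met]
    (g): 60 − 17 = 43 ≤ 53 [not met]
  Stage II.2 not carried; the importer fails its burden.
The customs bureau prevails on this issue.
— Issue III —
At Stage III.1 the importer must meet the preponderance of the evidence (weight is at least 54): on (h) the weight is 57 less the opposing 3 gives net 54, which does reach 54, so (h) meets the standard; on (i) the weight is 61, ≥ 54, so (i) meets the standard.
  Stage III.1 is satisfied; the importer continues to bear the burden.
At Stage III.2 the importer must meet clear and convincing evidence (weight exceeds 76): on (j) the weight is 89 less the opposing 8 gives net 81, which does exceed 76, so (j) meets the standard.
  Stage III.2 is satisfied; the onus moves to the customs bureau.
At Stage III.3 the customs bureau must meet the preponderance of the evidence (weight is at least 54): on (k) the weight is 67 less the opposing 12 gives net 55, which does reach 54, so (k) meets the standard; on (l) the weight is 70 less the opposing 17 gives net 53, which does not reach 54, so (l) does not meet the standard.
  The customs bureau does not carry Stage III.3.
So the importer prevails on this issue.
Per-issue: Issue I → importer; Issue II → customs bureau; Issue III → importer. The importer must prevail on every issue; overall, the customs bureau prevails.

customs bureau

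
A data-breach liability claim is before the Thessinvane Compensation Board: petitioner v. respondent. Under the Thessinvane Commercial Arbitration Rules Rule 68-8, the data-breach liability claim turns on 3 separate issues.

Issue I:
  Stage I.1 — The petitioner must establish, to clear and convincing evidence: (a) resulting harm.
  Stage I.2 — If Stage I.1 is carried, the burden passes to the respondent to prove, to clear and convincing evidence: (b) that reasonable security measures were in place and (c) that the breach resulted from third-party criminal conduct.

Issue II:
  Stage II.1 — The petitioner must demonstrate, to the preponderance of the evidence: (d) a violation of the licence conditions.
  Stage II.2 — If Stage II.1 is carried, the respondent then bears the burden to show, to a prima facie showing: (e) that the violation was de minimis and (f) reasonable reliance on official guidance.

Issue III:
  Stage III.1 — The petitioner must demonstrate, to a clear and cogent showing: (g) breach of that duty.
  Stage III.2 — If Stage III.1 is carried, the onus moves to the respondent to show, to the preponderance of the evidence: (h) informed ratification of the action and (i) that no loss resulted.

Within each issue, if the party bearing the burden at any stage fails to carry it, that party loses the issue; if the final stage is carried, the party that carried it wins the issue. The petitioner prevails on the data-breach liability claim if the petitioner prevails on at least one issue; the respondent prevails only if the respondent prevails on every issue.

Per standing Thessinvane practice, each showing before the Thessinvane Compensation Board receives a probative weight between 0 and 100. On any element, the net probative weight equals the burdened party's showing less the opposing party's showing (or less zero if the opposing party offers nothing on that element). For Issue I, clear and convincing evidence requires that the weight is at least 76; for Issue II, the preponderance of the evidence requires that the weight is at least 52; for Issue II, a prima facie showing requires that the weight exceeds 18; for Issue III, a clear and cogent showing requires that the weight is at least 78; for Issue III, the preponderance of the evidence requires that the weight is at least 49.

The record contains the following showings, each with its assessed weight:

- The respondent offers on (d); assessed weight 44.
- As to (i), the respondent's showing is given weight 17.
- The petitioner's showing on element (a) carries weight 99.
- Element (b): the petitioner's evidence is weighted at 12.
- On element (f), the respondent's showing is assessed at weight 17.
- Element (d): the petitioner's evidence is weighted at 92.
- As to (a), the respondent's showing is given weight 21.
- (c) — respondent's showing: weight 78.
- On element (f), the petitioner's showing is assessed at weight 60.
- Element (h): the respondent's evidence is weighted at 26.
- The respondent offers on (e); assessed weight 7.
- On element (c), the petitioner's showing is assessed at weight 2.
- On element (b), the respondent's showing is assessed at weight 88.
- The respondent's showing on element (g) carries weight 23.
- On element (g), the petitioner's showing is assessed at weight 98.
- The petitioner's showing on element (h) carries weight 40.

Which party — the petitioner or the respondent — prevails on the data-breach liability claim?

— Issue I —
At Stage I.1 the petitioner must meet clear and convincing evidence (weight is at least 76): on (a) the weight is 99 less the opposing 21 gives net 78, ≥ 76, so (a) meets the standard.
  Stage I.1 carried; the burden shifts to the respondent.
At Stage I.2 the respondent must meet clear and convincing evidence (weight is at least 76): on (b) the weight is 88 less the opposing 12 gives net 76, ≥ 76, so (b) meets the standard; on (c) the weight is 78 less the opposing 2 gives net 76, which does reach 76, so (c) meets the standard.
  Stage I.2 carried; the final stage is satisfied.
All stages carried — the respondent prevails on this issue.
— Issue II —
Stage II.1 — burden on petitioner; standard: the preponderance of the evidence (weight is at least 52).
    (d): 92 − 44 = 48 < 52 [not met]
  Stage II.1 not carried; the petitioner fails its burden.
The respondent prevails on this issue.
— Issue III —
Stage III.1 — burden on petitioner; standard: a clear and cogent showing (weight is at least 78).
    (g): 98 − 23 = 75 < 78 [not met]
  Not every element is met, so the petitioner fails to carry Stage III.1.
So the respondent prevails on this issue.
Per-issue: Issue I → respondent; Issue II → respondent; Issue III → respondent. The petitioner must prevail on at least one issue; overall, the respondent prevails.

respondent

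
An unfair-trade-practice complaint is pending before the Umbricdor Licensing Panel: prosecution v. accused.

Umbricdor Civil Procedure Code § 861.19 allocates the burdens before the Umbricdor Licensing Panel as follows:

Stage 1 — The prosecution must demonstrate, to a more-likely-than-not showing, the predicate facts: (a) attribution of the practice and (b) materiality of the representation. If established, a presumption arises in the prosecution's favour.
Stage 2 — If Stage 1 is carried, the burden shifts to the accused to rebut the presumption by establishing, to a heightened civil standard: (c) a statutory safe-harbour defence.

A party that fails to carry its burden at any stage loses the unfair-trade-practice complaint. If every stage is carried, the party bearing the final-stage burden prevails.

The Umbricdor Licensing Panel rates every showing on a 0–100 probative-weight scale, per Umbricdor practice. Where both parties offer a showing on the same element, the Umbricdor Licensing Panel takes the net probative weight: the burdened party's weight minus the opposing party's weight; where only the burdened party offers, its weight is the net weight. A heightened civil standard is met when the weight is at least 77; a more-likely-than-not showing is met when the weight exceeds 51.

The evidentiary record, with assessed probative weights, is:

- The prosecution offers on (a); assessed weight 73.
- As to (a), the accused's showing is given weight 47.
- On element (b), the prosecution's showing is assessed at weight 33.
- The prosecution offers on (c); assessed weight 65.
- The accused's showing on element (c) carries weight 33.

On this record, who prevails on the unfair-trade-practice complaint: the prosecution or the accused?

At Stage 1 the prosecution must meet a more-likely-than-not showing (weight exceeds 51): on (a) the weight is 73 less the opposing 47 gives net 26, ≤ 51, so (a) does not meet the standard; on (b) the weight is 33, ≤ 51, so (b) does not meet the standard.
  The prosecution does not carry Stage 1.
The accused prevails.

accused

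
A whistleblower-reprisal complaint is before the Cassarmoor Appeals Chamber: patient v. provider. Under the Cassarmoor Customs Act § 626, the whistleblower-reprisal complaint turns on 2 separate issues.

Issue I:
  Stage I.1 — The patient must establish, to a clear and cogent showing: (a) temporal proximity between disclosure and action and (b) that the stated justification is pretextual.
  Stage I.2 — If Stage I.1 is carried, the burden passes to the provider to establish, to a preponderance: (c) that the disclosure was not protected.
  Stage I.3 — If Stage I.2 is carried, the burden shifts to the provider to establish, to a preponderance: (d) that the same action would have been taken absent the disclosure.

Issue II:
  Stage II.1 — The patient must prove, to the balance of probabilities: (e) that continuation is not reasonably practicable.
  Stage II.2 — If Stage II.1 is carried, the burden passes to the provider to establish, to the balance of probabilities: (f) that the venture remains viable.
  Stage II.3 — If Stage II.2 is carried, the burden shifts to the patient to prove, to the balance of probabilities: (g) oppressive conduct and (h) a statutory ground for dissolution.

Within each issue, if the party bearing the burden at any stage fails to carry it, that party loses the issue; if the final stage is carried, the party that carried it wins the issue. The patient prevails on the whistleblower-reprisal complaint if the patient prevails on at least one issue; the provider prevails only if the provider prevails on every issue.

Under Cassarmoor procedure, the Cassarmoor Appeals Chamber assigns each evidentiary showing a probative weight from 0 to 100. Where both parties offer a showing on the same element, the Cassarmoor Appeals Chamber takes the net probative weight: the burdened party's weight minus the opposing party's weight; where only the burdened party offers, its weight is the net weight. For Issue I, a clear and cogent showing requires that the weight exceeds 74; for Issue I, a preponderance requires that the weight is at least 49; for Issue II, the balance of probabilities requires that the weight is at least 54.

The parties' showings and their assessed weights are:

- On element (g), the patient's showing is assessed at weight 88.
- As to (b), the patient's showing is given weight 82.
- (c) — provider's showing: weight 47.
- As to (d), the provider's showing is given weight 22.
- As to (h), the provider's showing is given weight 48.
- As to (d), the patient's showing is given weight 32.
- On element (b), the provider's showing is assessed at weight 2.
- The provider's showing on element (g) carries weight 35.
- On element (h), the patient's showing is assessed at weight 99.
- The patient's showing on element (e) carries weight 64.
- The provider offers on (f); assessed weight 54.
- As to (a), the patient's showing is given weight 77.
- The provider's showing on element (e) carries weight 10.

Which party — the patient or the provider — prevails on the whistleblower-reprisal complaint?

— Issue I —
Stage I.1 — burden on patient; standard: a clear and cogent showing (weight exceeds 74).
    (a): 77 > 74 [met]
    (b): 82 − 2 = 80 > 74 [met]
  Stage I.1 is satisfied; the onus moves to the provider.
Stage I.2 — burden on provider; standard: a preponderance (weight is at least 49).
    (c): 47 < 49 [not met]
  Stage I.2 not carried; the provider fails its burden.
The analysis ends at Stage I.2; the patient prevails on this issue.
— Issue II —
Stage II.1 (patient, the balance of probabilities, weight is at least 54): (e) net 64−10=54 ≥ 54 — meets.
  The patient carries Stage II.1; the provider now bears the burden.
Stage II.2 (provider, the balance of probabilities, weight is at least 54): (f) 54 ≥ 54 — meets.
  Stage II.2 is satisfied; the onus moves to the patient.
Stage II.3 (patient, the balance of probabilities, weight is at least 54): (g) net 88−35=53 < 54 — fails; (h) net 99−48=51 < 54 — fails.
  Not every element is met, so the patient fails to carry Stage II.3.
The analysis ends at Stage II.3; the provider prevails on this issue.
Per-issue: Issue I → patient; Issue II → provider. The patient must prevail on at least one issue; overall, the patient prevails.

patient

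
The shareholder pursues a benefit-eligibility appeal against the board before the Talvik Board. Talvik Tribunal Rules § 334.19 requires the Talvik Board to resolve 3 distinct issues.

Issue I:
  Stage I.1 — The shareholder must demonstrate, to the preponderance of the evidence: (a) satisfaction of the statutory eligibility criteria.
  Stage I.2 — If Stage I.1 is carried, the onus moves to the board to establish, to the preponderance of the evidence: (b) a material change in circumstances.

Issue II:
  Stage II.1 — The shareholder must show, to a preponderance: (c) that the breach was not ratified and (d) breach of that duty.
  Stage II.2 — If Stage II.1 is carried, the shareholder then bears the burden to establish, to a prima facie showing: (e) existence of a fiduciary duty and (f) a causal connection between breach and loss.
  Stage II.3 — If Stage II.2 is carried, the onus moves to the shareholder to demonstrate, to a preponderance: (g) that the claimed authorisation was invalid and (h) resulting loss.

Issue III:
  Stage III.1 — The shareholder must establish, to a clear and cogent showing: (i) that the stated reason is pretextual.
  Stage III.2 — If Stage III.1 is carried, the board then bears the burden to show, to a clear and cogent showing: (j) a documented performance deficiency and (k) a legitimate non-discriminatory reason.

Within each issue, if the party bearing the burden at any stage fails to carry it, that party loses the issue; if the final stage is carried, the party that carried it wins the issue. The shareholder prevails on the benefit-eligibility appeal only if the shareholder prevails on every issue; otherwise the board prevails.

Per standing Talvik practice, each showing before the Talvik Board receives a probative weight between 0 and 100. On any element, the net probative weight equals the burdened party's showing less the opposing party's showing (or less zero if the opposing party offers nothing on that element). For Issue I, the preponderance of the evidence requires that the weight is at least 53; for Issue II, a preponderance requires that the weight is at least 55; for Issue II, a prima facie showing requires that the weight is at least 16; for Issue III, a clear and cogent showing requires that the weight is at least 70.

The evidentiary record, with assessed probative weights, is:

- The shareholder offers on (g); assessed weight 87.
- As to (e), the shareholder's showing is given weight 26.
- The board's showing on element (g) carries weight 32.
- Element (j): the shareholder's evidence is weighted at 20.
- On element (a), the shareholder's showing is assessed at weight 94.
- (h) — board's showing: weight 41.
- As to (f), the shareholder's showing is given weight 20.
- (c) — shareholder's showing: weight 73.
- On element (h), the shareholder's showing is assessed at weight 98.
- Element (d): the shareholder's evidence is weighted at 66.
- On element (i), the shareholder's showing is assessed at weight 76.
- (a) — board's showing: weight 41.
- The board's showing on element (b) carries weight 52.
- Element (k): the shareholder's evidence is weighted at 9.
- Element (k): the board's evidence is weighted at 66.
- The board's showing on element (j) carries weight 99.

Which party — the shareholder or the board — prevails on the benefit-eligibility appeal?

shareholder

— Issue I —
Stage I.1 (shareholder, the preponderance of the evidence, weight is at least 53): (a) net 94−41=53 ≥ 53 — meets.
  Stage I.1 carried; the burden shifts to the board.
Stage I.2 (board, the preponderance of the evidence, weight is at least 53): (b) 52 < 53 — fails.
  Not every element is met, so the board fails to carry Stage I.2.
So the shareholder prevails on this issue.
— Issue II —
Stage II.1 — burden on shareholder; standard: a preponderance (weight is at least 55).
    (c): 73 ≥ 55 [met]
    (d): 66 ≥ 55 [met]
  Stage II.1 carried; the burden remains with the shareholder.
Stage II.2 — burden on shareholder; standard: a prima facie showing (weight is at least 16).
    (e): 26 ≥ 16 [met]
    (f): 20 ≥ 16 [met]
  All elements met. The shareholder retains the burden for Stage II.3.
Stage II.3 — burden on shareholder; standard: a preponderance (weight is at least 55).
    (g): 87 − 32 = 55 ≥ 55 [met]
    (h): 98 − 41 = 57 ≥ 55 [met]
  Stage II.3 carried; the final stage is satisfied.
With every stage satisfied, the shareholder prevails on this issue.
— Issue III —
At Stage III.1 the shareholder must meet a clear and cogent showing (weight is at least 70): on (i) the weight is 76, ≥ 70, so (i) meets the standard.
  The shareholder carries Stage III.1; the board now bears the burden.
At Stage III.2 the board must meet a clear and cogent showing (weight is at least 70): on (j) the weight is 99 less the opposing 20 gives net 79, ≥ 70, so (j) meets the standard; on (k) the weight is 66 less the opposing 9 gives net 57, < 70, so (k) does not meet the standard.
  Not every element is met, so the board fails to carry Stage III.2.
The analysis ends at Stage III.2; the shareholder prevails on this issue.
Per-issue: Issue I → shareholder; Issue II → shareholder; Issue III → shareholder. The shareholder must prevail on every issue; overall, the shareholder prevails.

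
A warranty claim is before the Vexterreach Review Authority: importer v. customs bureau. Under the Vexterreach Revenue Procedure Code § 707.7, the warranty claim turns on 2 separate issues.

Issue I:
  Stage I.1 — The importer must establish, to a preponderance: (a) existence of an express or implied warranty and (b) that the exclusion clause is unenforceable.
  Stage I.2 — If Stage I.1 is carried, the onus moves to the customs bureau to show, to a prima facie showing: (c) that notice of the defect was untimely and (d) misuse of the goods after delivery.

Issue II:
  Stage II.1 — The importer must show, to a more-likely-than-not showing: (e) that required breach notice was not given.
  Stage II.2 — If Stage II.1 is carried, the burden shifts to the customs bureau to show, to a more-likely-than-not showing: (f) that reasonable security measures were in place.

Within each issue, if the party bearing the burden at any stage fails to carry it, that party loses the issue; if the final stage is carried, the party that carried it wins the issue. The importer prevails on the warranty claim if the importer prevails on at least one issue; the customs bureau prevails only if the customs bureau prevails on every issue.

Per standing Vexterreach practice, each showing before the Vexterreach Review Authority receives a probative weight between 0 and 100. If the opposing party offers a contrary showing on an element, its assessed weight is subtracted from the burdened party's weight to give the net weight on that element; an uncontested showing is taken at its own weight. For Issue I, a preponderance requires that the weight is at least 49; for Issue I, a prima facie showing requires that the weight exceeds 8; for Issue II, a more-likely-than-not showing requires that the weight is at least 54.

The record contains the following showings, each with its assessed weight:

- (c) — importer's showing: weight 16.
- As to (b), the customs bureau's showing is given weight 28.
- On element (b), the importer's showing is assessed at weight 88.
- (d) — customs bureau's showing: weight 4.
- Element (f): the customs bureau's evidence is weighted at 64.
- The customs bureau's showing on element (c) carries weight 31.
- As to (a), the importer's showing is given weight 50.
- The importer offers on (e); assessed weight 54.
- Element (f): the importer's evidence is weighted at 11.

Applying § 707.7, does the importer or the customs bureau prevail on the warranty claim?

importer

— Issue I —
Stage I.1 — burden on importer; standard: a preponderance (weight is at least 49).
    (a): 50 ≥ 49 [met]
    (b): 88 − 28 = 60 ≥ 49 [met]
  Stage I.1 is satisfied; the onus moves to the customs bureau.
Stage I.2 — burden on customs bureau; standard: a prima facie showing (weight exceeds 8).
    (c): 31 − 16 = 15 > 8 [met]
    (d): 4 ≤ 8 [not met]
  The customs bureau does not carry Stage I.2.
The analysis ends at Stage I.2; the importer prevails on this issue.
— Issue II —
Stage II.1 — burden on importer; standard: a more-likely-than-not showing (weight is at least 54).
    (e): 54 ≥ 54 [met]
  The importer carries Stage II.1; the customs bureau now bears the burden.
Stage II.2 — burden on customs bureau; standard: a more-likely-than-not showing (weight is at least 54).
    (f): 64 − 11 = 53 < 54 [not met]
  Stage II.2 not carried; the customs bureau fails its burden.
So the importer prevails on this issue.
Per-issue: Issue I → importer; Issue II → importer. The importer must prevail on at least one issue; overall, the importer prevails.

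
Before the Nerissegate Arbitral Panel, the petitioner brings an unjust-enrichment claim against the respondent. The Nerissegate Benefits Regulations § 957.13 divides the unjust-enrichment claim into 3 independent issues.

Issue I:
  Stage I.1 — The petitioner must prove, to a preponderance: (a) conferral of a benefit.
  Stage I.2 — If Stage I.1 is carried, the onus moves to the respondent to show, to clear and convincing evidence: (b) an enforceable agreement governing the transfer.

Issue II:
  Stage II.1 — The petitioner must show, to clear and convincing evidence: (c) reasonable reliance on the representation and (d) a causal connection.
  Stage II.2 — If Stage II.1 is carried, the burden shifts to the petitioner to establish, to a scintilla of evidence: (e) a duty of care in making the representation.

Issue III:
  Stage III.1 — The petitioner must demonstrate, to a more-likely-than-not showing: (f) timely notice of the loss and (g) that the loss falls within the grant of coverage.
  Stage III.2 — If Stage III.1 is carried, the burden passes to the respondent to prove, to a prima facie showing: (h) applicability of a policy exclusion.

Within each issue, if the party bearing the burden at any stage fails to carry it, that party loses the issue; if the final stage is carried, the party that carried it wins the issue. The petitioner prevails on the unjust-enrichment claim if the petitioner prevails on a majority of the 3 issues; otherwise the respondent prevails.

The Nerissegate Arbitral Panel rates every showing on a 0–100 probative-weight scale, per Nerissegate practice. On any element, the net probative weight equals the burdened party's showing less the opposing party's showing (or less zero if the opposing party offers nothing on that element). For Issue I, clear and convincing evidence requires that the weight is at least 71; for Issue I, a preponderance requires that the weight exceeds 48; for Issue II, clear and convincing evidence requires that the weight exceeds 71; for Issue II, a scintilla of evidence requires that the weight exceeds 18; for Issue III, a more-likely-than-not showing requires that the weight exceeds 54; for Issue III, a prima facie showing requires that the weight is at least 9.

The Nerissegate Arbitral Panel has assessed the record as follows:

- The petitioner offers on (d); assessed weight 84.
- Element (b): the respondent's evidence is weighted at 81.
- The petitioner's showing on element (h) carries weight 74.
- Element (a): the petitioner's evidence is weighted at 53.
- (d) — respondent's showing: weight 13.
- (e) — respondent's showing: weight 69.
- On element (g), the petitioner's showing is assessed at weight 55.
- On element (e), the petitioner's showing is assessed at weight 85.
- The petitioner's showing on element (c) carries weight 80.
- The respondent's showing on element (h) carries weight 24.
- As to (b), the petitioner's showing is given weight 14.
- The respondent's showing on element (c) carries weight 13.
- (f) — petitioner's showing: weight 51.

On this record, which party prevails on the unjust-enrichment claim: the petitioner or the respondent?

— Issue I —
Stage I.1 — burden on petitioner; standard: a preponderance (weight exceeds 48).
    (a): 53 > 48 [met]
  The petitioner carries Stage I.1; the respondent now bears the burden.
Stage I.2 — burden on respondent; standard: clear and convincing evidence (weight is at least 71).
    (b): 81 − 14 = 67 < 71 [not met]
  Not every element is met, so the respondent fails to carry Stage I.2.
The analysis ends at Stage I.2; the petitioner prevails on this issue.
— Issue II —
Stage II.1 (petitioner, clear and convincing evidence, weight exceeds 71): (c) net 80−13=67 ≤ 71 — fails; (d) net 84−13=71 ≤ 71 — fails.
  The petitioner does not carry Stage II.1.
So the respondent prevails on this issue.
— Issue III —
At Stage III.1 the petitioner must meet a more-likely-than-not showing (weight exceeds 54): on (f) the weight is 51, which does not exceed 54, so (f) does not meet the standard; on (g) the weight is 55, > 54, so (g) meets the standard.
  The petitioner does not carry Stage III.1.
The respondent prevails on this issue.
Per-issue: Issue I → petitioner; Issue II → respondent; Issue III → respondent. The petitioner must prevail on a majority of issues; overall, the respondent prevails.

respondent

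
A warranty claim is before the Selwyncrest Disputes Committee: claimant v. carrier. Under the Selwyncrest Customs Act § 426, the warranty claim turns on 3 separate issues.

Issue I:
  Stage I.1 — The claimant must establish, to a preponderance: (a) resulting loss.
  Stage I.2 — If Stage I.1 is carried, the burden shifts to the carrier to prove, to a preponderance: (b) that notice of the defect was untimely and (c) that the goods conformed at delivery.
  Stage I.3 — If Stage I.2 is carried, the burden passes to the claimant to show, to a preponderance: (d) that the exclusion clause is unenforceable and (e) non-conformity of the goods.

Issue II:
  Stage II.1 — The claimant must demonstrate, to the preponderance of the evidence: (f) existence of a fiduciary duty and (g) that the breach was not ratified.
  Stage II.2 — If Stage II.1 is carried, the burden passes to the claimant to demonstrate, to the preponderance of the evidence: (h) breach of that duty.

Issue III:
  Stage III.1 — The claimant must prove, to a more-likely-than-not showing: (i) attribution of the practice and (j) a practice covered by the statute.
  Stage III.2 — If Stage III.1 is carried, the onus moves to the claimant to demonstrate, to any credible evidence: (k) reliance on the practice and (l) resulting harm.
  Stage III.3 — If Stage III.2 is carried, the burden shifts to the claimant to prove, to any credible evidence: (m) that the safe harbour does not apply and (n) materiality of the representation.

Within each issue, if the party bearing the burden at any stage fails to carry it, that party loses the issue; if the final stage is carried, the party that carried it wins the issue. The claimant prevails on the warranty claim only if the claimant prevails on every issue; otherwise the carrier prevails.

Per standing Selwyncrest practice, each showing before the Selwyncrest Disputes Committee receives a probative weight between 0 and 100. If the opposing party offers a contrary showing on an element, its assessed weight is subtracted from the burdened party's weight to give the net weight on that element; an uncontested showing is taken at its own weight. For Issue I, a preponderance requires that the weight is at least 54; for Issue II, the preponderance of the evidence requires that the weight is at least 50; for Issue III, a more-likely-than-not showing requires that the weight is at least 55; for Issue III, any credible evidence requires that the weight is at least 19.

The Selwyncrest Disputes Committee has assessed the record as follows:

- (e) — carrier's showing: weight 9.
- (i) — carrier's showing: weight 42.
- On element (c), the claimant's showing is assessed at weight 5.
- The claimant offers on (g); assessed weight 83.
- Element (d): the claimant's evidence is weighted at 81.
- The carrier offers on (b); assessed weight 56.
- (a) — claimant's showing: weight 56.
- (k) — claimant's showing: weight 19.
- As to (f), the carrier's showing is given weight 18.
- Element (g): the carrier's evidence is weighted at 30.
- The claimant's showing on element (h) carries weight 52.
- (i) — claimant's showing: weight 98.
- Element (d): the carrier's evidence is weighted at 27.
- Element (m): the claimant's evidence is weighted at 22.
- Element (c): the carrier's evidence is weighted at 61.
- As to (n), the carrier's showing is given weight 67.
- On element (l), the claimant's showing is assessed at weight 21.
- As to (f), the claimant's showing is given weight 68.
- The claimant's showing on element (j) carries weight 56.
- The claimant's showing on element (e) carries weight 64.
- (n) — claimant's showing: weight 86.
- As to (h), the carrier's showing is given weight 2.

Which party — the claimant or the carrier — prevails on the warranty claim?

— Issue I —
At Stage I.1 the claimant must meet a preponderance (weight is at least 54): on (a) the weight is 56, ≥ 54, so (a) meets the standard.
  Stage I.1 carried; the burden shifts to the carrier.
At Stage I.2 the carrier must meet a preponderance (weight is at least 54): on (b) the weight is 56, ≥ 54, so (b) meets the standard; on (c) the weight is 61 less the opposing 5 gives net 56, ≥ 54, so (c) meets the standard.
  Stage I.2 carried; the burden shifts to the claimant.
At Stage I.3 the claimant must meet a preponderance (weight is at least 54): on (d) the weight is 81 less the opposing 27 gives net 54, which does reach 54, so (d) meets the standard; on (e) the weight is 64 less the opposing 9 gives net 55, which does reach 54, so (e) meets the standard.
  The claimant carries the last stage.
All stages carried — the claimant prevails on this issue.
— Issue II —
Stage II.1 — burden on claimant; standard: the preponderance of the evidence (weight is at least 50).
    (f): 68 − 18 = 50 ≥ 50 [met]
    (g): 83 − 30 = 53 ≥ 50 [met]
  Stage II.1 carried; the burden remains with the claimant.
Stage II.2 — burden on claimant; standard: the preponderance of the evidence (weight is at least 50).
    (h): 52 − 2 = 50 ≥ 50 [met]
  Stage II.2 carried; the final stage is satisfied.
All stages carried — the claimant prevails on this issue.
— Issue III —
Stage III.1 (claimant, a more-likely-than-not showing, weight is at least 55): (i) net 98−42=56 ≥ 55 — meets; (j) 56 ≥ 55 — meets.
  Stage III.1 carried; the burden remains with the claimant.
Stage III.2 (claimant, any credible evidence, weight is at least 19): (k) 19 ≥ 19 — meets; (l) 21 ≥ 19 — meets.
  Stage III.2 carried; the burden remains with the claimant.
Stage III.3 (claimant, any credible evidence, weight is at least 19): (m) 22 ≥ 19 — meets; (n) net 86−67=19 ≥ 19 — meets.
  All elements met at the final stage.
Every stage carried; the claimant prevails on this issue.
Per-issue: Issue I → claimant; Issue II → claimant; Issue III → claimant. The claimant must prevail on every issue; overall, the claimant prevails.

claimant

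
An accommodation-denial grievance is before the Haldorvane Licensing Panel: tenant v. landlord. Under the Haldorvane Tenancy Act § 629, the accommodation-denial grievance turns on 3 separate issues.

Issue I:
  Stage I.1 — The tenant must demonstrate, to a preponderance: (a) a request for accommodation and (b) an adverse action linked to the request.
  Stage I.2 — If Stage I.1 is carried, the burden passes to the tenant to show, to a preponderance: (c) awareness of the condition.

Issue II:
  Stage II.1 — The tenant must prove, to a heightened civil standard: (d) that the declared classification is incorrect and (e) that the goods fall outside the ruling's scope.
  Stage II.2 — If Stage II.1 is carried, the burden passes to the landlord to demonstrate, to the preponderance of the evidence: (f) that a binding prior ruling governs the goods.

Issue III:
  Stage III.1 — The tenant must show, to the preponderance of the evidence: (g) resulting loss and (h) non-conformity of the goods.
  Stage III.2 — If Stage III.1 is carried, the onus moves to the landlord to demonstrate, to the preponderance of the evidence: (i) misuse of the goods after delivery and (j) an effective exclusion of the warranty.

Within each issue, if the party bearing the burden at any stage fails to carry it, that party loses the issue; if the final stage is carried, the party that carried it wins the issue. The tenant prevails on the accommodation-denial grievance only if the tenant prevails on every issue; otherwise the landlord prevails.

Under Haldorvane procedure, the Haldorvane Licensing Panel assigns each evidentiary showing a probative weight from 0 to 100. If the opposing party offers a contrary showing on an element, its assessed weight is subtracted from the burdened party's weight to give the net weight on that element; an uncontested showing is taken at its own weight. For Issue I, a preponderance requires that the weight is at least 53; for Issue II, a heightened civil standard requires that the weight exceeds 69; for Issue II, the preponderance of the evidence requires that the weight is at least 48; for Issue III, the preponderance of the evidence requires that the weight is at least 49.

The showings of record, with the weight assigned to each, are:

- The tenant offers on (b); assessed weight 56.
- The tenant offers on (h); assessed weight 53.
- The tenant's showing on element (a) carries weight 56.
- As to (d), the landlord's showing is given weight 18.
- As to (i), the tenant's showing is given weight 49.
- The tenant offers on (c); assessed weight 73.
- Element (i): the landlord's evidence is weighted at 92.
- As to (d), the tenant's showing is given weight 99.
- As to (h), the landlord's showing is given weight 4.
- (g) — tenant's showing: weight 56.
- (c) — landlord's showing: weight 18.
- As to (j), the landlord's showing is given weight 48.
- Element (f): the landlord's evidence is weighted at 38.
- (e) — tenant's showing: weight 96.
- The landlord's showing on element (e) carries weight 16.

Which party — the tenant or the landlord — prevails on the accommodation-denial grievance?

— Issue I —
Stage I.1 — burden on tenant; standard: a preponderance (weight is at least 53).
    (a): 56 ≥ 53 [met]
    (b): 56 ≥ 53 [met]
  Stage I.1 carried; the burden remains with the tenant.
Stage I.2 — burden on tenant; standard: a preponderance (weight is at least 53).
    (c): 73 − 18 = 55 ≥ 53 [met]
  All elements met at the final stage.
Every stage carried; the tenant prevails on this issue.
— Issue II —
Stage II.1 — burden on tenant; standard: a heightened civil standard (weight exceeds 69).
    (d): 99 − 18 = 81 > 69 [met]
    (e): 96 − 16 = 80 > 69 [met]
  Stage II.1 carried; the burden shifts to the landlord.
Stage II.2 — burden on landlord; standard: the preponderance of the evidence (weight is at least 48).
    (f): 38 < 48 [not met]
  The landlord does not carry Stage II.2.
The analysis ends at Stage II.2; the tenant prevails on this issue.
— Issue III —
Stage III.1 — burden on tenant; standard: the preponderance of the evidence (weight is at least 49).
    (g): 56 ≥ 49 [met]
    (h): 53 − 4 = 49 ≥ 49 [met]
  Stage III.1 is satisfied; the onus moves to the landlord.
Stage III.2 — burden on landlord; standard: the preponderance of the evidence (weight is at least 49).
    (i): 92 − 49 = 43 < 49 [not met]
    (j): 48 < 49 [not met]
  Stage III.2 not carried; the landlord fails its burden.
The analysis ends at Stage III.2; the tenant prevails on this issue.
Per-issue: Issue I → tenant; Issue II → tenant; Issue III → tenant. The tenant must prevail on every issue; overall, the tenant prevails.

tenant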